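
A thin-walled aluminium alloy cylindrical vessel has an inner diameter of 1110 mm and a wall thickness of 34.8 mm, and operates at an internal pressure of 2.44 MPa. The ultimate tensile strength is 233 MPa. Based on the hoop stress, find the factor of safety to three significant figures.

n = 5.99

σ_h = pD/(2t) = 2.44×1110/(2×34.8) = 38.91 MPa.
n = 233/38.91 = 5.988.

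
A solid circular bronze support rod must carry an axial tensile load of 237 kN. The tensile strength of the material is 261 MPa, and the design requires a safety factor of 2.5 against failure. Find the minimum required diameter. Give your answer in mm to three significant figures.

d = 53.8 mm

Allowable stress σ_allow = 261/2.5 = 104.4 MPa.
Required area A = F/σ_allow = 237000/104.4 = 2270 mm².
A = πd²/4 → d = √(4A/π) = 53.76 mm.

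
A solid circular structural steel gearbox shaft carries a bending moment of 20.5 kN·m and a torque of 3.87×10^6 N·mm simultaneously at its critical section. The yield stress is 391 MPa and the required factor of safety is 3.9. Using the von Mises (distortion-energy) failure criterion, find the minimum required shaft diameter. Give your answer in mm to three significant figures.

d = 128 mm

σ_allow = σ_y/n = 391/3.9 = 100.3 MPa.
For a solid shaft σ_b = 32M/(πd³) and τ = 16T/(πd³), so the von Mises stress is σ' = (16/πd³)·√(4M²+3T²).
√(4M²+3T²) = √(4×(2.050×10^7)² + 3×(3.870×10^6)²) = 4.154×10^7 N·mm.
d³ = 16×4.154×10^7/(π×100.3) = 2.110×10^6 mm³.
d = 128.3 mm.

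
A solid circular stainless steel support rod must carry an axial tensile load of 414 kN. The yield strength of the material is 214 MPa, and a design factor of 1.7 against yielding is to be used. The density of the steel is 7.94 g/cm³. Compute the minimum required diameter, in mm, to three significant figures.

Allowable stress σ_allow = 214/1.7 = 125.9 MPa.
Required area A = F/σ_allow = 414000/125.9 = 3289 mm².
A = πd²/4 → d = √(4A/π) = 64.71 mm.

d = 64.7 mm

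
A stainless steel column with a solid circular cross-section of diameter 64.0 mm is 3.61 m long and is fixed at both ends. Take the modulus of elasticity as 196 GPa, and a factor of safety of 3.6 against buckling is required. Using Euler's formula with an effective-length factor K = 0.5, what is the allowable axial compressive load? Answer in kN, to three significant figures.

P_allow = 136 kN

I = πd⁴/64 = π×64.0⁴/64 = 823500 mm⁴.
Effective length L_e = KL = 0.5×3.61 m = 1805 mm.
Euler critical load P_cr = π²EI/L_e² = π²×196000×823500/1805² = 489000 N.
P_allow = P_cr/n = 489000/3.6 = 135800 N.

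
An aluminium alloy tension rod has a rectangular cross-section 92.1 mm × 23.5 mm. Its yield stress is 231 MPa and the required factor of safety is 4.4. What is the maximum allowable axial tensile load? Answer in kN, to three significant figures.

F_allow = 114 kN

σ_allow = 231/4.4 = 52.50 MPa.
A = 92.1×23.5 = 2164 mm².
F_allow = σ_allow × A = 52.50×2164 = 113600 N.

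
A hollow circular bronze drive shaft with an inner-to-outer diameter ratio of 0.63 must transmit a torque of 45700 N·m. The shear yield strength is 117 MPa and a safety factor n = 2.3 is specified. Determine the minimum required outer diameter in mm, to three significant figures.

τ_allow = 117/2.3 = 50.87 MPa.
For a hollow shaft τ = 16T/[πd_o³(1−k⁴)] with k = 0.63, so 1−k⁴ = 0.8425.
d_o³ = 16T/[π τ_allow (1−k⁴)] = 16×4.5700×10^7/(π×50.87×0.8425) = 5.431×10^6 mm³.
d_o = 175.8 mm.

d_o = 176 mm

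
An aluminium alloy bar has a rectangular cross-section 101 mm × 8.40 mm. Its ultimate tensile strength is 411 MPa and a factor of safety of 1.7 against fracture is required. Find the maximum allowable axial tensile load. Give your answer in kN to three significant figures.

F_allow = 205 kN

σ_allow = 411/1.7 = 241.8 MPa.
A = 101×8.40 = 848.4 mm².
F_allow = σ_allow × A = 241.8×848.4 = 205100 N.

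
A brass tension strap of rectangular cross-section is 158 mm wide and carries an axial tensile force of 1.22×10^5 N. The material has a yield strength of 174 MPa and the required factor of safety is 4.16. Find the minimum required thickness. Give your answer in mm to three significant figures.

σ_allow = 174/4.16 = 41.83 MPa.
Required area A = F/σ_allow = 122000/41.83 = 2917 mm².
t = A/w = 2917/158 = 18.46 mm.

t = 18.5 mm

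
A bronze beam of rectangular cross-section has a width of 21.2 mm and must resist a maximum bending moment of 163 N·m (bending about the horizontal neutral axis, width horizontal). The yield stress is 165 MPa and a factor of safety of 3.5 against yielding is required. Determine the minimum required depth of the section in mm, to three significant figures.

σ_allow = 165/3.5 = 47.14 MPa.
For a rectangular section σ = 6M/(bh²), so h² = 6M/(b σ_allow) = 6×163000/(21.2×47.14) = 978.6 mm².
h = 31.28 mm.

h = 31.3 mm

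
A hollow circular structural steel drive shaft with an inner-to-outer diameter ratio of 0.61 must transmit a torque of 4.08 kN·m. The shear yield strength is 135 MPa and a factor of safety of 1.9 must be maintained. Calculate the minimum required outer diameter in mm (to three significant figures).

d_o = 69.8 mm

τ_allow = 135/1.9 = 71.05 MPa.
For a hollow shaft τ = 16T/[πd_o³(1−k⁴)] with k = 0.61, so 1−k⁴ = 0.8615.
d_o³ = 16T/[π τ_allow (1−k⁴)] = 16×4080000/(π×71.05×0.8615) = 339400 mm³.
d_o = 69.76 mm.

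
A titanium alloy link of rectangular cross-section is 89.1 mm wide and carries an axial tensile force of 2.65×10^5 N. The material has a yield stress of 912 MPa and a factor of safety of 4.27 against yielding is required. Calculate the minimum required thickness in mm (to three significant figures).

σ_allow = 912/4.27 = 213.6 MPa.
Required area A = F/σ_allow = 265000/213.6 = 1241 mm².
t = A/w = 1241/89.1 = 13.93 mm.

t = 13.9 mm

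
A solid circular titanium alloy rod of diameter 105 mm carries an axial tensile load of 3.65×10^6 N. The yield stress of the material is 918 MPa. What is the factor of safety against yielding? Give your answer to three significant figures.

A = πd²/4 = 8659 mm².
σ = F/A = 3650000/8659 = 421.5 MPa.
n = 918/421.5 = 2.178.

n = 2.18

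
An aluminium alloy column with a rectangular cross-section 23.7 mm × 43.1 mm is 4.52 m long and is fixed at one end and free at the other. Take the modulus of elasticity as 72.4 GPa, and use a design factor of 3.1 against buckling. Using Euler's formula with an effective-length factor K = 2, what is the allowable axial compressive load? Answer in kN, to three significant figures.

Buckling occurs about the weak axis: I_min = h·b³/12 = 43.1×23.7³/12 = 47810 mm⁴ (b = 23.7 mm is the smaller dimension).
Effective length L_e = KL = 2×4.52 m = 9040 mm.
Euler critical load P_cr = π²EI/L_e² = π²×72400×47810/9040² = 418.1 N.
P_allow = P_cr/n = 418.1/3.1 = 134.9 N.

P_allow = 0.135 kN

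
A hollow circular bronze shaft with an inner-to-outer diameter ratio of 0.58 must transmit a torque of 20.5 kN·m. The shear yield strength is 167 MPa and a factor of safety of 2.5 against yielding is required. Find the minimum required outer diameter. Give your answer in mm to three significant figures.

d_o = 121 mm

τ_allow = 167/2.5 = 66.80 MPa.
For a hollow shaft τ = 16T/[πd_o³(1−k⁴)] with k = 0.58, so 1−k⁴ = 0.8868.
d_o³ = 16T/[π τ_allow (1−k⁴)] = 16×2.0500×10^7/(π×66.80×0.8868) = 1.762×10^6 mm³.
d_o = 120.8 mm.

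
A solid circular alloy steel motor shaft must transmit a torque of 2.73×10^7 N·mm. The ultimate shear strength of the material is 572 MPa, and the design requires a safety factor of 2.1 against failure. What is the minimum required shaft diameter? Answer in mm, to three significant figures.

d = 79.9 mm

Allowable shear stress τ_allow = 572/2.1 = 272.4 MPa.
For a solid shaft τ = 16T/(πd³), so d³ = 16T/(π τ_allow) = 16×2.7300×10^7/(π×272.4) = 510500 mm³.
d = (510500)^(1/3) = 79.92 mm.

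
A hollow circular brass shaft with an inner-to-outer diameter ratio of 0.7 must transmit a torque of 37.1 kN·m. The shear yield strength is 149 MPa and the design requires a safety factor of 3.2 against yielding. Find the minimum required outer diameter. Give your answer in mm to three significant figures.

d_o = 175 mm

τ_allow = 149/3.2 = 46.56 MPa.
For a hollow shaft τ = 16T/[πd_o³(1−k⁴)] with k = 0.7, so 1−k⁴ = 0.7599.
d_o³ = 16T/[π τ_allow (1−k⁴)] = 16×3.7100×10^7/(π×46.56×0.7599) = 5.340×10^6 mm³.
d_o = 174.8 mm.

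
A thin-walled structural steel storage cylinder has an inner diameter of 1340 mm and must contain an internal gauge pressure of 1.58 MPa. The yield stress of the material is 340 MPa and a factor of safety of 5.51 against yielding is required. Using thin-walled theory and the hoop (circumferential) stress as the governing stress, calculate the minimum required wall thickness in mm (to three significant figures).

t = 17.2 mm

σ_allow = 340/5.51 = 61.71 MPa.
Hoop stress σ_h = pD/(2t), so t = pD/(2σ_allow) = 1.58×1340/(2×61.71) = 17.16 mm.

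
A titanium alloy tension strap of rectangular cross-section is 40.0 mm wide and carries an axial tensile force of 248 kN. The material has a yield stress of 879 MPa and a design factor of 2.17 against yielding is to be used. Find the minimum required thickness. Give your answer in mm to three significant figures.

σ_allow = 879/2.17 = 405.1 MPa.
Required area A = F/σ_allow = 248000/405.1 = 612.2 mm².
t = A/w = 612.2/40.0 = 15.31 mm.

t = 15.3 mm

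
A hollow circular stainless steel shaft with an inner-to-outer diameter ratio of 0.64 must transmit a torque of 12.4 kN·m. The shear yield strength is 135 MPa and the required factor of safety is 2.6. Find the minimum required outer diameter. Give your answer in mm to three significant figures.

τ_allow = 135/2.6 = 51.92 MPa.
For a hollow shaft τ = 16T/[πd_o³(1−k⁴)] with k = 0.64, so 1−k⁴ = 0.8322.
d_o³ = 16T/[π τ_allow (1−k⁴)] = 16×1.2400×10^7/(π×51.92×0.8322) = 1.461×10^6 mm³.
d_o = 113.5 mm.

d_o = 113 mm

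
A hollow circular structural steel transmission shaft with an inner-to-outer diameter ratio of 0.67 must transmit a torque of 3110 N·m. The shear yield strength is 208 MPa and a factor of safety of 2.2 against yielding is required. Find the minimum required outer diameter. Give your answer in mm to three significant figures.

τ_allow = 208/2.2 = 94.55 MPa.
For a hollow shaft τ = 16T/[πd_o³(1−k⁴)] with k = 0.67, so 1−k⁴ = 0.7985.
d_o³ = 16T/[π τ_allow (1−k⁴)] = 16×3110000/(π×94.55×0.7985) = 209800 mm³.
d_o = 59.42 mm.

d_o = 59.4 mm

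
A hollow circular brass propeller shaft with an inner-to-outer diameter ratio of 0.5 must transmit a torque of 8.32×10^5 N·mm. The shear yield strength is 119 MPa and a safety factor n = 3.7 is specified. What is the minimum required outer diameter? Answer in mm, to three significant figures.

d_o = 52.0 mm

τ_allow = 119/3.7 = 32.16 MPa.
For a hollow shaft τ = 16T/[πd_o³(1−k⁴)] with k = 0.5, so 1−k⁴ = 0.9375.
d_o³ = 16T/[π τ_allow (1−k⁴)] = 16×832000/(π×32.16×0.9375) = 140500 mm³.
d_o = 51.99 mm.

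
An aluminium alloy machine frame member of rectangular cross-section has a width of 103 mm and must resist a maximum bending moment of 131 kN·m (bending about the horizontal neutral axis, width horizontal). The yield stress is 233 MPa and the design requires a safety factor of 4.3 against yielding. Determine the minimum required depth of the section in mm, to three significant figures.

σ_allow = 233/4.3 = 54.19 MPa.
For a rectangular section σ = 6M/(bh²), so h² = 6M/(b σ_allow) = 6×1.3100×10^8/(103×54.19) = 140800 mm².
h = 375.3 mm.

h = 375 mm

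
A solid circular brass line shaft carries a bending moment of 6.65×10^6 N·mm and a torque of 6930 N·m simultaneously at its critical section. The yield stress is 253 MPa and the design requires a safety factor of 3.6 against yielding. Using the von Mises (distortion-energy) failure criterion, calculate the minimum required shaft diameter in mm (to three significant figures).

d = 109 mm

σ_allow = σ_y/n = 253/3.6 = 70.28 MPa.
For a solid shaft σ_b = 32M/(πd³) and τ = 16T/(πd³), so the von Mises stress is σ' = (16/πd³)·√(4M²+3T²).
√(4M²+3T²) = √(4×(6.650×10^6)² + 3×(6.930×10^6)²) = 1.792×10^7 N·mm.
d³ = 16×1.792×10^7/(π×70.28) = 1.298×10^6 mm³.
d = 109.1 mm.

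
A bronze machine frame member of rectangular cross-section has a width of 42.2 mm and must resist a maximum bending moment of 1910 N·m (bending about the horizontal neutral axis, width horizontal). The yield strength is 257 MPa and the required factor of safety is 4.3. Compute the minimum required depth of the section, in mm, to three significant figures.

h = 67.4 mm

σ_allow = 257/4.3 = 59.77 MPa.
For a rectangular section σ = 6M/(bh²), so h² = 6M/(b σ_allow) = 6×1910000/(42.2×59.77) = 4544 mm².
h = 67.41 mm.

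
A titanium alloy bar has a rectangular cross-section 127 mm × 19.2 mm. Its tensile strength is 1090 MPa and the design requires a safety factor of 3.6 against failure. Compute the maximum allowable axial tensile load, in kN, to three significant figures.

σ_allow = 1090/3.6 = 302.8 MPa.
A = 127×19.2 = 2438 mm².
F_allow = σ_allow × A = 302.8×2438 = 738300 N.

F_allow = 738 kN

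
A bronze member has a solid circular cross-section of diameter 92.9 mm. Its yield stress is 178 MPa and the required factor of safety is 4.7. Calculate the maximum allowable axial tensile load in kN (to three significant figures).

σ_allow = 178/4.7 = 37.87 MPa.
A = πd²/4 = π×92.9²/4 = 6778 mm².
F_allow = σ_allow × A = 37.87×6778 = 256700 N.

F_allow = 257 kN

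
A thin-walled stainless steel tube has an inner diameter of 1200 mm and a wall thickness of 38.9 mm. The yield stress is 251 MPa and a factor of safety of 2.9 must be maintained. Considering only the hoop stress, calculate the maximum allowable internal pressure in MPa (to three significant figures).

p_allow = 5.61 MPa

σ_allow = 251/2.9 = 86.55 MPa.
σ_h = pD/(2t) → p_allow = 2σ_allow t/D = 2×86.55×38.9/1200 = 5.611 MPa.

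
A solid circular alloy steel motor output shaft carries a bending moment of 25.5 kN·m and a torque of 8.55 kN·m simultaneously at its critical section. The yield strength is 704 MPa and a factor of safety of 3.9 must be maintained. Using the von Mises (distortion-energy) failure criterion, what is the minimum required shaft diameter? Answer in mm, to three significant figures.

σ_allow = σ_y/n = 704/3.9 = 180.5 MPa.
For a solid shaft σ_b = 32M/(πd³) and τ = 16T/(πd³), so the von Mises stress is σ' = (16/πd³)·√(4M²+3T²).
√(4M²+3T²) = √(4×(2.550×10^7)² + 3×(8.550×10^6)²) = 5.311×10^7 N·mm.
d³ = 16×5.311×10^7/(π×180.5) = 1.498×10^6 mm³.
d = 114.4 mm.

d = 114 mm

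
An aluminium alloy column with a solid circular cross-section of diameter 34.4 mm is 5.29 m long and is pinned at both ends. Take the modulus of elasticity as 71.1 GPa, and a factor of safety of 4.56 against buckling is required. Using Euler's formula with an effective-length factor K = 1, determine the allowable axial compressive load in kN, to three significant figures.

I = πd⁴/64 = π×34.4⁴/64 = 68740 mm⁴.
Effective length L_e = KL = 1×5.29 m = 5290 mm.
Euler critical load P_cr = π²EI/L_e² = π²×71100×68740/5290² = 1724 N.
P_allow = P_cr/n = 1724/4.56 = 378.0 N.

P_allow = 0.378 kN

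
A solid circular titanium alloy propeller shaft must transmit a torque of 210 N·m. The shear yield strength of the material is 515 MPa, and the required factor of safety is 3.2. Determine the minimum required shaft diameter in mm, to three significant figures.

Allowable shear stress τ_allow = 515/3.2 = 160.9 MPa.
For a solid shaft τ = 16T/(πd³), so d³ = 16T/(π τ_allow) = 16×210000/(π×160.9) = 6646 mm³.
d = (6646)^(1/3) = 18.80 mm.

d = 18.8 mm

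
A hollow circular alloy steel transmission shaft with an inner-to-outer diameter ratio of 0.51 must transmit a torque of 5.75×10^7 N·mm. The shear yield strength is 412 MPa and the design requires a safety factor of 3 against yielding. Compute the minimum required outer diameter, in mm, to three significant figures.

τ_allow = 412/3 = 137.3 MPa.
For a hollow shaft τ = 16T/[πd_o³(1−k⁴)] with k = 0.51, so 1−k⁴ = 0.9323.
d_o³ = 16T/[π τ_allow (1−k⁴)] = 16×5.7500×10^7/(π×137.3×0.9323) = 2.287×10^6 mm³.
d_o = 131.8 mm.

d_o = 132 mm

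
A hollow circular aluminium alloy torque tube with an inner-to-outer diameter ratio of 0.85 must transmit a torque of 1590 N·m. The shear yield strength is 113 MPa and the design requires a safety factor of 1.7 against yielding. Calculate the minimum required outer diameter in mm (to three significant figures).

τ_allow = 113/1.7 = 66.47 MPa.
For a hollow shaft τ = 16T/[πd_o³(1−k⁴)] with k = 0.85, so 1−k⁴ = 0.4780.
d_o³ = 16T/[π τ_allow (1−k⁴)] = 16×1590000/(π×66.47×0.4780) = 254900 mm³.
d_o = 63.40 mm.

d_o = 63.4 mm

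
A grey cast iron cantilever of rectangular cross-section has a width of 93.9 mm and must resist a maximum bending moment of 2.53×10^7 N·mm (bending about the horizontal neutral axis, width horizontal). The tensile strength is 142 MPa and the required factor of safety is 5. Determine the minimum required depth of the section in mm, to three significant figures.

σ_allow = 142/5 = 28.40 MPa.
For a rectangular section σ = 6M/(bh²), so h² = 6M/(b σ_allow) = 6×2.5300×10^7/(93.9×28.40) = 56920 mm².
h = 238.6 mm.

h = 239 mm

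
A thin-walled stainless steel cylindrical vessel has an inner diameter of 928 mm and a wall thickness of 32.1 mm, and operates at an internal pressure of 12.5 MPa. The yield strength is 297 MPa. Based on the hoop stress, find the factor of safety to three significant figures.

n = 1.64

σ_h = pD/(2t) = 12.5×928/(2×32.1) = 180.7 MPa.
n = 297/180.7 = 1.644.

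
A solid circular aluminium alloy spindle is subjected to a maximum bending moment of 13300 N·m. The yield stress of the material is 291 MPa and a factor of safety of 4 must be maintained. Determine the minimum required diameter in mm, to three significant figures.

d = 123 mm

σ_allow = 291/4 = 72.75 MPa.
For a solid circular section σ = 32M/(πd³), so d³ = 32M/(π σ_allow) = 32×1.3300×10^7/(π×72.75) = 1.862×10^6 mm³.
d = 123.0 mm.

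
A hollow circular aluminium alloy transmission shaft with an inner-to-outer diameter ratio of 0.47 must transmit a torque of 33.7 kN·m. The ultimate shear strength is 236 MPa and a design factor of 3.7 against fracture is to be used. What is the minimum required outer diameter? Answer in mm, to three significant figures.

τ_allow = 236/3.7 = 63.78 MPa.
For a hollow shaft τ = 16T/[πd_o³(1−k⁴)] with k = 0.47, so 1−k⁴ = 0.9512.
d_o³ = 16T/[π τ_allow (1−k⁴)] = 16×3.3700×10^7/(π×63.78×0.9512) = 2.829×10^6 mm³.
d_o = 141.4 mm.

d_o = 141 mm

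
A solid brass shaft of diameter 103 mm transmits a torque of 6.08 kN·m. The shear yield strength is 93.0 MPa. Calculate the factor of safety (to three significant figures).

n = 3.28

τ = 16T/(πd³) = 16×6080000/(π×103³) = 28.34 MPa.
n = τ_limit/τ = 93.0/28.34 = 3.282.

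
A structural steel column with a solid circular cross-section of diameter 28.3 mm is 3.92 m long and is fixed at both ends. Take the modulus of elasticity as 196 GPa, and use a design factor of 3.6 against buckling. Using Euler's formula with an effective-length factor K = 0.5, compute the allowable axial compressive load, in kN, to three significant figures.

I = πd⁴/64 = π×28.3⁴/64 = 31490 mm⁴.
Effective length L_e = KL = 0.5×3.92 m = 1960 mm.
Euler critical load P_cr = π²EI/L_e² = π²×196000×31490/1960² = 15850 N.
P_allow = P_cr/n = 15850/3.6 = 4404 N.

P_allow = 4.40 kN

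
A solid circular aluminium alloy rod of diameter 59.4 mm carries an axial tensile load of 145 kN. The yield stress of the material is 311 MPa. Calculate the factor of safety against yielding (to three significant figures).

n = 5.94

A = πd²/4 = 2771 mm².
σ = F/A = 145000/2771 = 52.32 MPa.
n = 311/52.32 = 5.944.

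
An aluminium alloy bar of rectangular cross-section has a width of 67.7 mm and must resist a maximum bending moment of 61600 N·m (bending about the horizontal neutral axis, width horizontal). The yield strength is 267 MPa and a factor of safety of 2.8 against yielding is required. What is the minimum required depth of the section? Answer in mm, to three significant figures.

σ_allow = 267/2.8 = 95.36 MPa.
For a rectangular section σ = 6M/(bh²), so h² = 6M/(b σ_allow) = 6×6.1600×10^7/(67.7×95.36) = 57250 mm².
h = 239.3 mm.

h = 239 mm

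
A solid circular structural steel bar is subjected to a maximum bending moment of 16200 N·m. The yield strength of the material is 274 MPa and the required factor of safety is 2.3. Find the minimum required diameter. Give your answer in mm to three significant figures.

d = 111 mm

σ_allow = 274/2.3 = 119.1 MPa.
For a solid circular section σ = 32M/(πd³), so d³ = 32M/(π σ_allow) = 32×1.6200×10^7/(π×119.1) = 1.385×10^6 mm³.
d = 111.5 mm.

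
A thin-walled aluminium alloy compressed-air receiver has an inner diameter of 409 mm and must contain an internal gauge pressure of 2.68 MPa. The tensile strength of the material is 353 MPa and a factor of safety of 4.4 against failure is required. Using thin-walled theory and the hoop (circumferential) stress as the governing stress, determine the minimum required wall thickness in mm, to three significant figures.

t = 6.83 mm

σ_allow = 353/4.4 = 80.23 MPa.
Hoop stress σ_h = pD/(2t), so t = pD/(2σ_allow) = 2.68×409/(2×80.23) = 6.831 mm.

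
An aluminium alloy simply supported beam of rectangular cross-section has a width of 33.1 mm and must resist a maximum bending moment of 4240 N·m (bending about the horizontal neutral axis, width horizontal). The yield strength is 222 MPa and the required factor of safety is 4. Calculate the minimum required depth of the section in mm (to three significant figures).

σ_allow = 222/4 = 55.50 MPa.
For a rectangular section σ = 6M/(bh²), so h² = 6M/(b σ_allow) = 6×4240000/(33.1×55.50) = 13850 mm².
h = 117.7 mm.

h = 118 mm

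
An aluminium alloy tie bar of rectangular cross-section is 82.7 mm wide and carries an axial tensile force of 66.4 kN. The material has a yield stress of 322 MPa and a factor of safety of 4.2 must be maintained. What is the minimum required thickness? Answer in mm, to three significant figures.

t = 10.5 mm

σ_allow = 322/4.2 = 76.67 MPa.
Required area A = F/σ_allow = 66400/76.67 = 866.1 mm².
t = A/w = 866.1/82.7 = 10.47 mm.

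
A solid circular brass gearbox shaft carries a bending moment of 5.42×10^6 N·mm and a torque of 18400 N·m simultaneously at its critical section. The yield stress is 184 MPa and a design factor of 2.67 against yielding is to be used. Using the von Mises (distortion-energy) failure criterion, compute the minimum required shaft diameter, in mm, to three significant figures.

d = 135 mm

σ_allow = σ_y/n = 184/2.67 = 68.91 MPa.
For a solid shaft σ_b = 32M/(πd³) and τ = 16T/(πd³), so the von Mises stress is σ' = (16/πd³)·√(4M²+3T²).
√(4M²+3T²) = √(4×(5.420×10^6)² + 3×(1.840×10^7)²) = 3.366×10^7 N·mm.
d³ = 16×3.366×10^7/(π×68.91) = 2.488×10^6 mm³.
d = 135.5 mm.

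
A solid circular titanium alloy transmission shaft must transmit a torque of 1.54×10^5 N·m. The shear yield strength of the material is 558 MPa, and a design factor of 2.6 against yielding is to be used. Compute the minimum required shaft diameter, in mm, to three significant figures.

d = 154 mm

Allowable shear stress τ_allow = 558/2.6 = 214.6 MPa.
For a solid shaft τ = 16T/(πd³), so d³ = 16T/(π τ_allow) = 16×1.5400×10^8/(π×214.6) = 3.655×10^6 mm³.
d = (3.655×10^6)^(1/3) = 154.0 mm.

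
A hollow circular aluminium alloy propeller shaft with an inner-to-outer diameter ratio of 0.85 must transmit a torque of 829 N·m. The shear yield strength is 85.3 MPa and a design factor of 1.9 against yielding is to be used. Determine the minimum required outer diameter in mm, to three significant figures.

d_o = 58.2 mm

τ_allow = 85.3/1.9 = 44.89 MPa.
For a hollow shaft τ = 16T/[πd_o³(1−k⁴)] with k = 0.85, so 1−k⁴ = 0.4780.
d_o³ = 16T/[π τ_allow (1−k⁴)] = 16×829000/(π×44.89×0.4780) = 196700 mm³.
d_o = 58.16 mm.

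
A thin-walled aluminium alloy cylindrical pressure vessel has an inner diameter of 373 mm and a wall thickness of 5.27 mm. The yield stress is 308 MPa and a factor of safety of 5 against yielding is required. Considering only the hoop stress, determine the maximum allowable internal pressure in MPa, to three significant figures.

p_allow = 1.74 MPa

σ_allow = 308/5 = 61.60 MPa.
σ_h = pD/(2t) → p_allow = 2σ_allow t/D = 2×61.60×5.27/373 = 1.741 MPa.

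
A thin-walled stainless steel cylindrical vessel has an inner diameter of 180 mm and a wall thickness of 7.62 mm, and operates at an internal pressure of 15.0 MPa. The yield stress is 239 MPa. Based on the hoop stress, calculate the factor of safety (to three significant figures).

σ_h = pD/(2t) = 15.0×180/(2×7.62) = 177.2 MPa.
n = 239/177.2 = 1.349.

n = 1.35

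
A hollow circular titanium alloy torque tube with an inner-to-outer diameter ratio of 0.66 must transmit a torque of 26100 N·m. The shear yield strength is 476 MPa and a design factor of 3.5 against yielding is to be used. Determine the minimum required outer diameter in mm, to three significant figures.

d_o = 106 mm

τ_allow = 476/3.5 = 136.0 MPa.
For a hollow shaft τ = 16T/[πd_o³(1−k⁴)] with k = 0.66, so 1−k⁴ = 0.8103.
d_o³ = 16T/[π τ_allow (1−k⁴)] = 16×2.6100×10^7/(π×136.0×0.8103) = 1.206×10^6 mm³.
d_o = 106.5 mm.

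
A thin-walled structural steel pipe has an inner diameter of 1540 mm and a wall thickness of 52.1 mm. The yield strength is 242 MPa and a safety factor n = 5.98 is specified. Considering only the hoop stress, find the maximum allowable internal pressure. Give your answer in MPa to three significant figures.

σ_allow = 242/5.98 = 40.47 MPa.
σ_h = pD/(2t) → p_allow = 2σ_allow t/D = 2×40.47×52.1/1540 = 2.738 MPa.

p_allow = 2.74 MPa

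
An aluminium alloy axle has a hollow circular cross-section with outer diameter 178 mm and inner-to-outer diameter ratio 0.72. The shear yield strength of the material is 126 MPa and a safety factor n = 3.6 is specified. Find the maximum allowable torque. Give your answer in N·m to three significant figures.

T_allow = 28300 N·m

τ_allow = 126/3.6 = 35.00 MPa.
For a hollow shaft T_allow = τ_allow·πd_o³(1−k⁴)/16 with 1−k⁴ = 0.7313, so πd_o³(1−k⁴)/16 = 809800 mm³.
T_allow = 35.00×809800 = 2.834×10^7 N·mm = 28340 N·m.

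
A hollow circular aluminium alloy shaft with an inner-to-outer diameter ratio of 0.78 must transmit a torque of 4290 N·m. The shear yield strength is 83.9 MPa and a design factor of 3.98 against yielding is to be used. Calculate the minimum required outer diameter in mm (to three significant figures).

d_o = 118 mm

τ_allow = 83.9/3.98 = 21.08 MPa.
For a hollow shaft τ = 16T/[πd_o³(1−k⁴)] with k = 0.78, so 1−k⁴ = 0.6298.
d_o³ = 16T/[π τ_allow (1−k⁴)] = 16×4290000/(π×21.08×0.6298) = 1.646×10^6 mm³.
d_o = 118.1 mm.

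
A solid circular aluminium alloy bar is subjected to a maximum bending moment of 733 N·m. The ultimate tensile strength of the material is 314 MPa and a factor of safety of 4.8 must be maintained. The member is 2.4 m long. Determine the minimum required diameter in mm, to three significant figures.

d = 48.5 mm

σ_allow = 314/4.8 = 65.42 MPa.
For a solid circular section σ = 32M/(πd³), so d³ = 32M/(π σ_allow) = 32×733000/(π×65.42) = 114100 mm³.
d = 48.51 mm.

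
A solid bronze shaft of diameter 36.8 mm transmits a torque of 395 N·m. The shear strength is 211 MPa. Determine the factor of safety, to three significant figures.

τ = 16T/(πd³) = 16×395000/(π×36.8³) = 40.37 MPa.
n = τ_limit/τ = 211/40.37 = 5.227.

n = 5.23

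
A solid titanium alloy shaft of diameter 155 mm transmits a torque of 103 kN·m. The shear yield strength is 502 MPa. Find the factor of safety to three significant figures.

τ = 16T/(πd³) = 16×1.0300×10^8/(π×155³) = 140.9 MPa.
n = τ_limit/τ = 502/140.9 = 3.564.

n = 3.56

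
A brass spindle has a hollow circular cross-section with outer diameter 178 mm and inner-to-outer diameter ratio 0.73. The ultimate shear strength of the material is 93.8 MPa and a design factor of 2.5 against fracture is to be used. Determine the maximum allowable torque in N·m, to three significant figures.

T_allow = 29700 N·m

τ_allow = 93.8/2.5 = 37.52 MPa.
For a hollow shaft T_allow = τ_allow·πd_o³(1−k⁴)/16 with 1−k⁴ = 0.7160, so πd_o³(1−k⁴)/16 = 792900 mm³.
T_allow = 37.52×792900 = 2.975×10^7 N·mm = 29750 N·m.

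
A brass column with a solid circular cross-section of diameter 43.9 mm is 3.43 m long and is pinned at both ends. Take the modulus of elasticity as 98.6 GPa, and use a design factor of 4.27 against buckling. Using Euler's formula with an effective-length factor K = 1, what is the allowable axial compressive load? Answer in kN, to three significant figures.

P_allow = 3.53 kN

I = πd⁴/64 = π×43.9⁴/64 = 182300 mm⁴.
Effective length L_e = KL = 1×3.43 m = 3430 mm.
Euler critical load P_cr = π²EI/L_e² = π²×98600×182300/3430² = 15080 N.
P_allow = P_cr/n = 15080/4.27 = 3532 N.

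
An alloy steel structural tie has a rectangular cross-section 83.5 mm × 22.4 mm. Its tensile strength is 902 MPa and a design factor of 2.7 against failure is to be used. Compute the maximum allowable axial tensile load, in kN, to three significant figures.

σ_allow = 902/2.7 = 334.1 MPa.
A = 83.5×22.4 = 1870 mm².
F_allow = σ_allow × A = 334.1×1870 = 624900 N.

F_allow = 625 kN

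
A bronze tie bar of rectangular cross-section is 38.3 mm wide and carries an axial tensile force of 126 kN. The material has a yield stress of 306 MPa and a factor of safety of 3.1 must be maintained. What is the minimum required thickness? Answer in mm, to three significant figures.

t = 33.3 mm

σ_allow = 306/3.1 = 98.71 MPa.
Required area A = F/σ_allow = 126000/98.71 = 1276 mm².
t = A/w = 1276/38.3 = 33.33 mm.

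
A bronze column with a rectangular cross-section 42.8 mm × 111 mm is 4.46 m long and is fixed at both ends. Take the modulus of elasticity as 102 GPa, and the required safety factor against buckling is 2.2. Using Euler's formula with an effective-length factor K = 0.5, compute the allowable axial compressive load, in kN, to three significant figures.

P_allow = 66.7 kN

Buckling occurs about the weak axis: I_min = h·b³/12 = 111×42.8³/12 = 725200 mm⁴ (b = 42.8 mm is the smaller dimension).
Effective length L_e = KL = 0.5×4.46 m = 2230 mm.
Euler critical load P_cr = π²EI/L_e² = π²×102000×725200/2230² = 146800 N.
P_allow = P_cr/n = 146800/2.2 = 66730 N.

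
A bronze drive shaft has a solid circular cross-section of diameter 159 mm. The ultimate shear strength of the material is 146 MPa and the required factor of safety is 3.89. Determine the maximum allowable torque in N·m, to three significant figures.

T_allow = 29600 N·m

τ_allow = 146/3.89 = 37.53 MPa.
For a solid shaft T_allow = τ_allow·πd³/16; πd³/16 = π×159³/16 = 789300 mm³.
T_allow = 37.53×789300 = 2.962×10^7 N·mm = 29620 N·m.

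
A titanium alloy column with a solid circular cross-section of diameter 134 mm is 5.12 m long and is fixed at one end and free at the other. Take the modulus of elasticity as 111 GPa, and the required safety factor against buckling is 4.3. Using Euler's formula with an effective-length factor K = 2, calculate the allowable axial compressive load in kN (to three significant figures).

P_allow = 38.5 kN

I = πd⁴/64 = π×134⁴/64 = 1.583×10^7 mm⁴.
Effective length L_e = KL = 2×5.12 m = 10240 mm.
Euler critical load P_cr = π²EI/L_e² = π²×111000×1.583×10^7/10240² = 165400 N.
P_allow = P_cr/n = 165400/4.3 = 38450 N.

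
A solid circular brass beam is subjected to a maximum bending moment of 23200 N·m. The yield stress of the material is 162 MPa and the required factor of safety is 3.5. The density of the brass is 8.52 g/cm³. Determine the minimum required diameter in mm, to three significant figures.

d = 172 mm

σ_allow = 162/3.5 = 46.29 MPa.
For a solid circular section σ = 32M/(πd³), so d³ = 32M/(π σ_allow) = 32×2.3200×10^7/(π×46.29) = 5.106×10^6 mm³.
d = 172.2 mm.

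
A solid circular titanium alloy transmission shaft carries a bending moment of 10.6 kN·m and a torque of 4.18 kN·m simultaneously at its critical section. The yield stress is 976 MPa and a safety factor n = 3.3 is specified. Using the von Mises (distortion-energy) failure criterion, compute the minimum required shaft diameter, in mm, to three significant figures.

σ_allow = σ_y/n = 976/3.3 = 295.8 MPa.
For a solid shaft σ_b = 32M/(πd³) and τ = 16T/(πd³), so the von Mises stress is σ' = (16/πd³)·√(4M²+3T²).
√(4M²+3T²) = √(4×(1.060×10^7)² + 3×(4.180×10^6)²) = 2.240×10^7 N·mm.
d³ = 16×2.240×10^7/(π×295.8) = 385800 mm³.
d = 72.80 mm.

d = 72.8 mm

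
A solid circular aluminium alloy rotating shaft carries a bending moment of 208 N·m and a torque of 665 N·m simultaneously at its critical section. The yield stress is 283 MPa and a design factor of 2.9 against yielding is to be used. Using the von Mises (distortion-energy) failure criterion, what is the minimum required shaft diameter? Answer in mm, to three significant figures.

σ_allow = σ_y/n = 283/2.9 = 97.59 MPa.
For a solid shaft σ_b = 32M/(πd³) and τ = 16T/(πd³), so the von Mises stress is σ' = (16/πd³)·√(4M²+3T²).
√(4M²+3T²) = √(4×(208000)² + 3×(665000)²) = 1.225×10^6 N·mm.
d³ = 16×1.225×10^6/(π×97.59) = 63910 mm³.
d = 39.98 mm.

d = 40.0 mm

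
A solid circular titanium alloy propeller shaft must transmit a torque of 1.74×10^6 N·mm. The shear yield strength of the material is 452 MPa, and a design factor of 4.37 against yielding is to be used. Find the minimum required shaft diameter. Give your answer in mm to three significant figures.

Allowable shear stress τ_allow = 452/4.37 = 103.4 MPa.
For a solid shaft τ = 16T/(πd³), so d³ = 16T/(π τ_allow) = 16×1740000/(π×103.4) = 85680 mm³.
d = (85680)^(1/3) = 44.08 mm.

d = 44.1 mm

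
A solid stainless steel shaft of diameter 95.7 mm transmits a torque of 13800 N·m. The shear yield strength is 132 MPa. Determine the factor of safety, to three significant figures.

n = 1.65

τ = 16T/(πd³) = 16×1.3800×10^7/(π×95.7³) = 80.19 MPa.
n = τ_limit/τ = 132/80.19 = 1.646.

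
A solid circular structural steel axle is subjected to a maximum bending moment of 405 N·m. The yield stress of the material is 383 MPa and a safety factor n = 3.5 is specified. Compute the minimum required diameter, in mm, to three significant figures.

d = 33.5 mm

σ_allow = 383/3.5 = 109.4 MPa.
For a solid circular section σ = 32M/(πd³), so d³ = 32M/(π σ_allow) = 32×405000/(π×109.4) = 37700 mm³.
d = 33.53 mm.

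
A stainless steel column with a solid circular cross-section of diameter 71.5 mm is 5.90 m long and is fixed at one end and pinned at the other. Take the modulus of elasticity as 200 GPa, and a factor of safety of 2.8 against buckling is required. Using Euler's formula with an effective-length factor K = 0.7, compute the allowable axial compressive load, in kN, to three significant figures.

P_allow = 53.0 kN

I = πd⁴/64 = π×71.5⁴/64 = 1.283×10^6 mm⁴.
Effective length L_e = KL = 0.7×5.90 m = 4130 mm.
Euler critical load P_cr = π²EI/L_e² = π²×200000×1.283×10^6/4130² = 148500 N.
P_allow = P_cr/n = 148500/2.8 = 53020 N.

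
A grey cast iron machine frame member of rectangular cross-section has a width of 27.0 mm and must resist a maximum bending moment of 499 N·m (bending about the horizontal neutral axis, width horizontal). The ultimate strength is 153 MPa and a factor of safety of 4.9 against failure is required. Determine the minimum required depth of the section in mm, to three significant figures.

σ_allow = 153/4.9 = 31.22 MPa.
For a rectangular section σ = 6M/(bh²), so h² = 6M/(b σ_allow) = 6×499000/(27.0×31.22) = 3551 mm².
h = 59.59 mm.

h = 59.6 mm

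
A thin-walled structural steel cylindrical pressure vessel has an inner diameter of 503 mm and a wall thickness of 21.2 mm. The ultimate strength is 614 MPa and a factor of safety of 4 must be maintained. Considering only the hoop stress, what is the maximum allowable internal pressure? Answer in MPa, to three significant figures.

σ_allow = 614/4 = 153.5 MPa.
σ_h = pD/(2t) → p_allow = 2σ_allow t/D = 2×153.5×21.2/503 = 12.94 MPa.

p_allow = 12.9 MPa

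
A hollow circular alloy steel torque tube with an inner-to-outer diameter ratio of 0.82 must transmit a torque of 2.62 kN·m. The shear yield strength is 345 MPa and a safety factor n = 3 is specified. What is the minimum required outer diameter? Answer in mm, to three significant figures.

τ_allow = 345/3 = 115.0 MPa.
For a hollow shaft τ = 16T/[πd_o³(1−k⁴)] with k = 0.82, so 1−k⁴ = 0.5479.
d_o³ = 16T/[π τ_allow (1−k⁴)] = 16×2620000/(π×115.0×0.5479) = 211800 mm³.
d_o = 59.61 mm.

d_o = 59.6 mm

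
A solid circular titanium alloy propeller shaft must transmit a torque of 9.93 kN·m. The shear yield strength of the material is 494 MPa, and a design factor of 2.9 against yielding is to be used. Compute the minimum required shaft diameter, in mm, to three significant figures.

d = 66.7 mm

Allowable shear stress τ_allow = 494/2.9 = 170.3 MPa.
For a solid shaft τ = 16T/(πd³), so d³ = 16T/(π τ_allow) = 16×9930000/(π×170.3) = 296900 mm³.
d = (296900)^(1/3) = 66.71 mm.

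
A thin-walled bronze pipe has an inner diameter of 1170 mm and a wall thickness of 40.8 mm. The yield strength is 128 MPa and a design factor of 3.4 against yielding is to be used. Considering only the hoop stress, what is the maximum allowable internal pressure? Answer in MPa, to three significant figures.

σ_allow = 128/3.4 = 37.65 MPa.
σ_h = pD/(2t) → p_allow = 2σ_allow t/D = 2×37.65×40.8/1170 = 2.626 MPa.

p_allow = 2.63 MPa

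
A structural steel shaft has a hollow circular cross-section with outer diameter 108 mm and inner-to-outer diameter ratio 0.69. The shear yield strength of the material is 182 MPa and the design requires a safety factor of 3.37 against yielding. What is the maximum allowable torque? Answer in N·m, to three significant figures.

τ_allow = 182/3.37 = 54.01 MPa.
For a hollow shaft T_allow = τ_allow·πd_o³(1−k⁴)/16 with 1−k⁴ = 0.7733, so πd_o³(1−k⁴)/16 = 191300 mm³.
T_allow = 54.01×191300 = 1.033×10^7 N·mm = 10330 N·m.

T_allow = 10300 N·m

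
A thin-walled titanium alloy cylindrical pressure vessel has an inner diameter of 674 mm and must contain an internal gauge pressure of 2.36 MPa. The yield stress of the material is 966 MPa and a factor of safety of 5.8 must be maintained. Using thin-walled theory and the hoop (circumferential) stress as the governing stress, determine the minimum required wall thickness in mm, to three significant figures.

t = 4.78 mm

σ_allow = 966/5.8 = 166.6 MPa.
Hoop stress σ_h = pD/(2t), so t = pD/(2σ_allow) = 2.36×674/(2×166.6) = 4.775 mm.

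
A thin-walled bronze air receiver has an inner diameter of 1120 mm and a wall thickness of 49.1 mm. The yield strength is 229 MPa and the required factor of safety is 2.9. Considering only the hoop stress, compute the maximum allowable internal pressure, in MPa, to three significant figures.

p_allow = 6.92 MPa

σ_allow = 229/2.9 = 78.97 MPa.
σ_h = pD/(2t) → p_allow = 2σ_allow t/D = 2×78.97×49.1/1120 = 6.924 MPa.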